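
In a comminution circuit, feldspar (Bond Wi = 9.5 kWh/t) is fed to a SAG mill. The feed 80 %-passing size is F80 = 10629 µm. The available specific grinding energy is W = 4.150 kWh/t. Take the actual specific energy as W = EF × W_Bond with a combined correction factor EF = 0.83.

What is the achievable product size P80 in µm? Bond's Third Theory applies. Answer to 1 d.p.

P80 = 257.4 µm

W = 10·Wi·(P80^(-½) − F80^(-½))
W_Bond = W / EF = 4.150 / 0.83 = 5.0000 kWh/t
⇒ 1/√P80 = W_Bond/(10·Wi) + 1/√F80
  = 5.0000/(10·9.5) + 1/√10629 = 0.052632 + 0.009700 = 0.062331
P80 = (1/0.062331)² = 16.0433² = 257.39 µm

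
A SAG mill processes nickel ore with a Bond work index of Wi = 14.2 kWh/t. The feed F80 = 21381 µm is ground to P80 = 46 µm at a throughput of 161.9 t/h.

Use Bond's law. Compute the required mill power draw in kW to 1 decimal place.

Bond:  W = 10 Wi (1/√P − 1/√F)
W = 10·14.2·(1/√46 − 1/√21381) = 10·14.2·(0.140603) = 19.9656 kWh/t
Power = W × throughput = 19.9656 kWh/t × 161.9 t/h = 3232.4 kW

P = 3232.4 kW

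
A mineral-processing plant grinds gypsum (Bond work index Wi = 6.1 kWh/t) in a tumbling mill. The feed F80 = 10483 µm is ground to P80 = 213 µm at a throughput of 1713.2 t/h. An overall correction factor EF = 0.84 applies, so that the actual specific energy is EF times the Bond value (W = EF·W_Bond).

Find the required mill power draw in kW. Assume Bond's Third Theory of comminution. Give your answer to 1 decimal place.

W = 10·Wi·(P80^(-½) − F80^(-½))
W = 10·6.1·(1/√213 − 1/√10483) = 10·6.1·(0.058752) = 3.5839 kWh/t
With EF = 0.84: W = 3.5839·0.84 = 3.0105 kWh/t
P_mill = W·ṁ = 3.0105·1713.2 = 5157.5 kW

P = 5157.5 kW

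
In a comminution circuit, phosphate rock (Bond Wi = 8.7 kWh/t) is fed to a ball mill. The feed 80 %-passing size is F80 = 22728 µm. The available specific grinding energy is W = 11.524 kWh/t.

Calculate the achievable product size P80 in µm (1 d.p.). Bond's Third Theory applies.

P80 = 51.7 µm

W = 10·Wi·[P80^(−½) − F80^(−½)]
⇒ 1/√P80 = W/(10 Wi) + 1/√F80
  = 11.5240/(10·8.7) + 1/√22728 = 0.132460 + 0.006633 = 0.139093
P80 = (1/0.139093)² = 7.1894² = 51.69 µm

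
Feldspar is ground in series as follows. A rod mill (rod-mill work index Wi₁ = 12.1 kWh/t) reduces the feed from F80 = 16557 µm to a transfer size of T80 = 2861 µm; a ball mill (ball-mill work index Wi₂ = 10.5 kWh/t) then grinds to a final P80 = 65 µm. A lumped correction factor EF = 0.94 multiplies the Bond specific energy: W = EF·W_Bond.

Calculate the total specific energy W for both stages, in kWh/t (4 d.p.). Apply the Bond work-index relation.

Bond: W = 10·Wi·(1/√P80 − 1/√F80)
Stage 1 (16557→2861 µm, Wi₁=12.1): W₁ = 10·12.1·(0.018696 − 0.007772) = 1.3218 kWh/t
Stage 2 (2861→65 µm, Wi₂=10.5): W₂ = 10·10.5·(0.124035 − 0.018696) = 11.0606 kWh/t
W = W₁ + W₂ = 1.3218 + 11.0606 = 12.3824 kWh/t
W_actual = 0.94 × 12.3824 = 11.6395 kWh/t

W = 11.6395 kWh/t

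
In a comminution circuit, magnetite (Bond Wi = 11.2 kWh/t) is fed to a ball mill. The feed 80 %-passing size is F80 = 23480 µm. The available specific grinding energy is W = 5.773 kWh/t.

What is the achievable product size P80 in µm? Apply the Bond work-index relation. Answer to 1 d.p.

W = 10·Wi·(P80^(-½) − F80^(-½))
1/√P80 = 1/√F80 + W/(10·Wi)
  = 5.7730/(10·11.2) + 1/√23480 = 0.051545 + 0.006526 = 0.058071
P80 = (1/0.058071)² = 17.2204² = 296.54 µm

P80 = 296.5 µm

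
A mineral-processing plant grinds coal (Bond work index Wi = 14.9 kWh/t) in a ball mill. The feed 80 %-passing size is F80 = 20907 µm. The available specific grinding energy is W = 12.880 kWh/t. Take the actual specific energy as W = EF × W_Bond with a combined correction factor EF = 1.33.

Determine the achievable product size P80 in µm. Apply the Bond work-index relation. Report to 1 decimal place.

W = 10 Wi (P80^-0.5 − F80^-0.5)
W_Bond = W / EF = 12.880 / 1.33 = 9.6842 kWh/t
⇒ 1/√P80 = W_Bond/(10 Wi) + 1/√F80
  = 9.6842/(10·14.9) + 1/√20907 = 0.064995 + 0.006916 = 0.071911
P80 = (1/0.071911)² = 13.9061² = 193.38 µm

P80 = 193.4 µm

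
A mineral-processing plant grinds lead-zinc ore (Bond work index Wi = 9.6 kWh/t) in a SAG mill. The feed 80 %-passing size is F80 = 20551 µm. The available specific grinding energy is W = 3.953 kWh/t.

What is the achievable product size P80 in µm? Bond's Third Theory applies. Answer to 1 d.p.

Bond:  W = 10 Wi (1/√P − 1/√F)
P80^(−½) = W/(10 Wi) + F80^(−½)
  = 3.9530/(10·9.6) + 1/√20551 = 0.041177 + 0.006976 = 0.048153
P80 = (1/0.048153)² = 20.7673² = 431.28 µm

P80 = 431.3 µm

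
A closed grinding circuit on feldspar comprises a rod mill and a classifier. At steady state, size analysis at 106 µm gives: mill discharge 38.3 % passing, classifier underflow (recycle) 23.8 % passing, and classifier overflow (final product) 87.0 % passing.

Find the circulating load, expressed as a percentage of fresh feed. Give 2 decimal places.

CL = 335.86 %

Balance %-passing 106 µm (r = R/F):
Fd + Rd = Ru + Fo ⇒ R/F = (o−d)/(d−u)
r = (87.0 − 38.3)/(38.3 − 23.8) = 48.7/14.5 = 3.3586
CL = 100·r = 335.86 %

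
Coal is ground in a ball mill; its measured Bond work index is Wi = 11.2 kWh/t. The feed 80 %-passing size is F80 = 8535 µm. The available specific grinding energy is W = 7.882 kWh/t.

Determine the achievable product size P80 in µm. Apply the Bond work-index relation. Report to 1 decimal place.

P80 = 151.7 µm

Bond: W = 10·Wi·(1/√P80 − 1/√F80)
⇒ 1/√P80 = W/(10 Wi) + 1/√F80
  = 7.8820/(10·11.2) + 1/√8535 = 0.070375 + 0.010824 = 0.081199
P80 = (1/0.081199)² = 12.3154² = 151.67 µm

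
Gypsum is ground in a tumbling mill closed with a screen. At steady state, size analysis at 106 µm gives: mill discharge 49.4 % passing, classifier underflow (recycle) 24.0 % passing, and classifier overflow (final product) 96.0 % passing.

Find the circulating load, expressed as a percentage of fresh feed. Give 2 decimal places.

Mass balance on the −106 µm fraction:
Fd + Rd = Ru + Fo ⇒ R/F = (o−d)/(d−u)
r = (96.0 − 49.4)/(49.4 − 24.0) = 46.6/25.4 = 1.8346
CL = 100·r = 183.46 %

CL = 183.46 %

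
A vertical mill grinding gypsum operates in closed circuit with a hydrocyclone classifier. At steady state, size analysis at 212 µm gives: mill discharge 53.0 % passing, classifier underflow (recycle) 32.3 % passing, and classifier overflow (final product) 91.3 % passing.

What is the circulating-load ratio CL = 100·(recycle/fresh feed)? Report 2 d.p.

Classifier node, passing 212 µm:
(1+r)d = ru + o → r = (o−d)/(d−u)
r = (91.3 − 53.0)/(53.0 − 32.3) = 38.3/20.7 = 1.8502
CL = 100·r = 185.02 %

CL = 185.02 %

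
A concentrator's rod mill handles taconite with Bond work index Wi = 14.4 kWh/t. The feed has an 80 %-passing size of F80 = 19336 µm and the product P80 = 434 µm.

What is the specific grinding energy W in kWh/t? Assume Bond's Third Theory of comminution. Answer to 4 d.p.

W = 10·Wi·[P80^(−½) − F80^(−½)]
1/√434 = 0.048002;  1/√19336 = 0.007191
W = 10·14.4·(0.048002 − 0.007191) = 5.8767 kWh/t

W = 5.8767 kWh/t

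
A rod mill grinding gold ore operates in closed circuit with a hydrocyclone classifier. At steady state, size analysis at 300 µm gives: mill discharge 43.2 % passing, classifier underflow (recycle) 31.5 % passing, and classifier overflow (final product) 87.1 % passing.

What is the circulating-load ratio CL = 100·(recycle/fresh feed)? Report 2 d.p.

CL = 375.21 %

Mass balance on the −300 µm fraction:
r = (o − d)/(d − u)
r = (87.1 − 43.2)/(43.2 − 31.5) = 43.9/11.7 = 3.7521
CL = 100·r = 375.21 %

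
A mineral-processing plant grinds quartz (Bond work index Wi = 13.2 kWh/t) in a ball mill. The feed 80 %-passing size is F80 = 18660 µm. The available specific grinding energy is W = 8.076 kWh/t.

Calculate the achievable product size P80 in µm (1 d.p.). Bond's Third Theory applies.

W = 10 Wi / √P80 − 10 Wi / √F80
1/√P80 = 1/√F80 + W/(10·Wi)
  = 8.0760/(10·13.2) + 1/√18660 = 0.061182 + 0.007321 = 0.068502
P80 = (1/0.068502)² = 14.5980² = 213.10 µm

P80 = 213.1 µm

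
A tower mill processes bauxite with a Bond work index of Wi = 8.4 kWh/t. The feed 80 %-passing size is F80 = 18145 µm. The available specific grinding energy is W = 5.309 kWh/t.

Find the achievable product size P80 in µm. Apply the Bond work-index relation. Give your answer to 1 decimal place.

P80 = 200.5 µm

W = 10·Wi·(P80^(-½) − F80^(-½))
P80^(−½) = W/(10 Wi) + F80^(−½)
  = 5.3090/(10·8.4) + 1/√18145 = 0.063202 + 0.007424 = 0.070626
P80 = (1/0.070626)² = 14.1591² = 200.48 µm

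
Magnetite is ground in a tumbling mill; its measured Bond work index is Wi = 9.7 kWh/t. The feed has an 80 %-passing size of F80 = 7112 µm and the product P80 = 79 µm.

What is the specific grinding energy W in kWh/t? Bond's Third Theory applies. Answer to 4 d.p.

W = 10 Wi (P80^-0.5 − F80^-0.5)
1/√79 = 0.112509;  1/√7112 = 0.011858
W = 10·9.7·(0.112509 − 0.011858) = 9.7631 kWh/t

W = 9.7631 kWh/t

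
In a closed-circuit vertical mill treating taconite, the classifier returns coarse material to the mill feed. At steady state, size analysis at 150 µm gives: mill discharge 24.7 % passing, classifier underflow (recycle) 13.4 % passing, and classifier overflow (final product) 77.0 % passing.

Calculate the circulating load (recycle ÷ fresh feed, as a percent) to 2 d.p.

Two-product formula at 150 µm:
(1+r)·d = r·u + o ⇒ r = (o−d)/(d−u)
r = (77.0 − 24.7)/(24.7 − 13.4) = 52.3/11.3 = 4.6283
CL = 100·r = 462.83 %

CL = 462.83 %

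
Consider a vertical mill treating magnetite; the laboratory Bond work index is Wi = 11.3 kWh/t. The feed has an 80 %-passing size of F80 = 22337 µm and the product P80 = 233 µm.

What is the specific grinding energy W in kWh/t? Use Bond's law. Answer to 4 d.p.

W = 10·Wi·[P80^(−½) − F80^(−½)]
1/√233 = 0.065512;  1/√22337 = 0.006691
W = 10·11.3·(0.065512 − 0.006691) = 6.6468 kWh/t

W = 6.6468 kWh/t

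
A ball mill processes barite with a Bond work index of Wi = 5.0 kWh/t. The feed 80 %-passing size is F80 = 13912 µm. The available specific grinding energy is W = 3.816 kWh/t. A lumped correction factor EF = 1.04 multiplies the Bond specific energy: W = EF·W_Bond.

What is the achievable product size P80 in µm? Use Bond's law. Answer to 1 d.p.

W = 10 Wi (P80^-0.5 − F80^-0.5)
W_Bond = W / EF = 3.816 / 1.04 = 3.6692 kWh/t
⇒ 1/√P80 = W_Bond/(10 Wi) + 1/√F80
  = 3.6692/(10·5.0) + 1/√13912 = 0.073385 + 0.008478 = 0.081863
P80 = (1/0.081863)² = 12.2156² = 149.22 µm

P80 = 149.2 µm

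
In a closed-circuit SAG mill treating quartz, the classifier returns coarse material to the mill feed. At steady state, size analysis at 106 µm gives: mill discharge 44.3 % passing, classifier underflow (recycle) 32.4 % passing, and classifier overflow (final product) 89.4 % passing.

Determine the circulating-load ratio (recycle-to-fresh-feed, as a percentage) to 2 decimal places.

Balance %-passing 106 µm (r = R/F):
(1+r)d = ru + o → r = (o−d)/(d−u)
r = (89.4 − 44.3)/(44.3 − 32.4) = 45.1/11.9 = 3.7899
CL = 100·r = 378.99 %

CL = 378.99 %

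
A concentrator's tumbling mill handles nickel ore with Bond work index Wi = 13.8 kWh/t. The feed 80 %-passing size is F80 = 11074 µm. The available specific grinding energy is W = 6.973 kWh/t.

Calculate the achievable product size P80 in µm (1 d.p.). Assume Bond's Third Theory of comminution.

P80 = 277.5 µm

W = 10·Wi·(P80^(-½) − F80^(-½))
⇒ 1/√P80 = W/(10 Wi) + 1/√F80
  = 6.9730/(10·13.8) + 1/√11074 = 0.050529 + 0.009503 = 0.060032
P80 = (1/0.060032)² = 16.6579² = 277.48 µm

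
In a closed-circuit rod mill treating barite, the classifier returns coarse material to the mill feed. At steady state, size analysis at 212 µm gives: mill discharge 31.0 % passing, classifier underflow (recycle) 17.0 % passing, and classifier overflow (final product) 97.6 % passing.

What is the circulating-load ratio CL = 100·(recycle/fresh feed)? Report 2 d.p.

CL = 475.71 %

Let r = R/F. Size balance at 212 µm:
(1+r)·d = r·u + o ⇒ r = (o−d)/(d−u)
r = (97.6 − 31.0)/(31.0 − 17.0) = 66.6/14.0 = 4.7571
CL = 100·r = 475.71 %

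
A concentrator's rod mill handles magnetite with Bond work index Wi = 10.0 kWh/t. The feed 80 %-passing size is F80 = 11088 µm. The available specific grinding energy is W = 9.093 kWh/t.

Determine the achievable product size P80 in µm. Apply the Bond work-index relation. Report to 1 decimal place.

P80 = 99.2 µm

Bond: W = 10·Wi·(1/√P80 − 1/√F80)
P80^(−½) = W/(10 Wi) + F80^(−½)
  = 9.0930/(10·10.0) + 1/√11088 = 0.090930 + 0.009497 = 0.100427
P80 = (1/0.100427)² = 9.9575² = 99.15 µm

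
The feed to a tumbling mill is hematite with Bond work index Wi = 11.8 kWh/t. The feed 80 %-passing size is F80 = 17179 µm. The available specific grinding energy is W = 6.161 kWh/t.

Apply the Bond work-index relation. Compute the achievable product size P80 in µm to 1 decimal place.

P80 = 279.3 µm

Bond: W = 10·Wi·(1/√P80 − 1/√F80)
⇒ 1/√P80 = W/(10 Wi) + 1/√F80
  = 6.1610/(10·11.8) + 1/√17179 = 0.052212 + 0.007630 = 0.059841
P80 = (1/0.059841)² = 16.7108² = 279.25 µm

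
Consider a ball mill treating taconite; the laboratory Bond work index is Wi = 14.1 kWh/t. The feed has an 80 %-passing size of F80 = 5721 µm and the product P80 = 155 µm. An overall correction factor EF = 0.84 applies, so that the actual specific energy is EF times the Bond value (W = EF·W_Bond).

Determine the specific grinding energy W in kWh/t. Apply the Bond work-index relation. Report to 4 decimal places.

W = 7.9474 kWh/t

W = 10 Wi (P80^-0.5 − F80^-0.5)
1/√155 = 0.080322;  1/√5721 = 0.013221
W = 10·14.1·(0.080322 − 0.013221) = 9.4612 kWh/t
With EF = 0.84: W = 9.4612·0.84 = 7.9474 kWh/t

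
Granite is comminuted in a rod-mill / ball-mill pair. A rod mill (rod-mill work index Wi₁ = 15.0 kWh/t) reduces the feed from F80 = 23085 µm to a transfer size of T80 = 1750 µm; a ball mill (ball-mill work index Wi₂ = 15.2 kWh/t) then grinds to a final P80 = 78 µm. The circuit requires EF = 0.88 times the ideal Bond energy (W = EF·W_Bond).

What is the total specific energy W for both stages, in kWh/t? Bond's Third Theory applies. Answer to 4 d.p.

W = 10 Wi (P80^-0.5 − F80^-0.5)
Stage 1 (23085→1750 µm, Wi₁=15.0): W₁ = 10·15.0·(0.023905 − 0.006582) = 2.5984 kWh/t
Stage 2 (1750→78 µm, Wi₂=15.2): W₂ = 10·15.2·(0.113228 − 0.023905) = 13.5771 kWh/t
W = W₁ + W₂ = 2.5984 + 13.5771 = 16.1756 kWh/t
W_actual = 0.88 × 16.1756 = 14.2345 kWh/t

W = 14.2345 kWh/t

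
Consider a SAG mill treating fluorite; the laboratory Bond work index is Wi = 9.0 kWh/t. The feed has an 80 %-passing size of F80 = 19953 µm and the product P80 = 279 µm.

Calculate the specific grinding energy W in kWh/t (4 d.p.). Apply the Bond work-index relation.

W = 10 Wi (1/√P80 − 1/√F80)  [Bond]
1/√279 = 0.059868;  1/√19953 = 0.007079
W = 10·9.0·(0.059868 − 0.007079) = 4.7510 kWh/t

W = 4.7510 kWh/t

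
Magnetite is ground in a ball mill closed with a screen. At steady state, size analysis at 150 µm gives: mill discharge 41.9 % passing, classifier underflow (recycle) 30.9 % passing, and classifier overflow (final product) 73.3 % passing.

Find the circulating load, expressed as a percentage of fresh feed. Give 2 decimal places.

CL = 285.45 %

Let r = R/F. Size balance at 150 µm:
(1+r)·d = r·u + o ⇒ r = (o−d)/(d−u)
r = (73.3 − 41.9)/(41.9 − 30.9) = 31.4/11.0 = 2.8545
CL = 100·r = 285.45 %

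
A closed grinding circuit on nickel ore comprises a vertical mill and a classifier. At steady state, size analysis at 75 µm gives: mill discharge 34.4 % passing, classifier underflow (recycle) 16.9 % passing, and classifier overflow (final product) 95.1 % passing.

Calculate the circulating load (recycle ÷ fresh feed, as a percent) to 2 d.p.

CL = 346.86 %

Classifier node, passing 75 µm:
d + r·d = r·u + o → r(d−u) = o−d
r = (95.1 − 34.4)/(34.4 − 16.9) = 60.7/17.5 = 3.4686
CL = 100·r = 346.86 %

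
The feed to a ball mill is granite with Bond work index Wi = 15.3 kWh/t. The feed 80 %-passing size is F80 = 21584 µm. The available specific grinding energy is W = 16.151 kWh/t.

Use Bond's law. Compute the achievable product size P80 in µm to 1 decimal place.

P80 = 79.2 µm

W = 10·Wi·(P80^(-½) − F80^(-½))
P80^(−½) = W/(10 Wi) + F80^(−½)
  = 16.1510/(10·15.3) + 1/√21584 = 0.105562 + 0.006807 = 0.112369
P80 = (1/0.112369)² = 8.8993² = 79.20 µm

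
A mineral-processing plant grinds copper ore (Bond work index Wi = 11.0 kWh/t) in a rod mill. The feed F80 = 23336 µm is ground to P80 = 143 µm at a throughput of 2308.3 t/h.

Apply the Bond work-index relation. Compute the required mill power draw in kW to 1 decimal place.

W = 10 Wi (P80^-0.5 − F80^-0.5)
W = 10·11.0·(1/√143 − 1/√23336) = 10·11.0·(0.077078) = 8.4786 kWh/t
P = W·T = 8.4786·2308.3 = 19571.1 kW

P = 19571.1 kW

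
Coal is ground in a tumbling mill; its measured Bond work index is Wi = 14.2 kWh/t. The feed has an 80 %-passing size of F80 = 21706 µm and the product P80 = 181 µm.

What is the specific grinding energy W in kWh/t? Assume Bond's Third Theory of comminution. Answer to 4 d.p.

W = 10 Wi (1/√P80 − 1/√F80)  [Bond]
1/√181 = 0.074329;  1/√21706 = 0.006788
W = 10·14.2·(0.074329 − 0.006788) = 9.5910 kWh/t

W = 9.5910 kWh/t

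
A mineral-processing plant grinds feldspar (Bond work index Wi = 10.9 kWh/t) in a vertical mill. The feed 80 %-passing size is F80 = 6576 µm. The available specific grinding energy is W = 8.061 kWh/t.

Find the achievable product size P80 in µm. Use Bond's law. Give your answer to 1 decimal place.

P80 = 134.3 µm

W = 10 Wi / √P80 − 10 Wi / √F80
P80^-0.5 = F80^-0.5 + W/(10 Wi)
  = 8.0610/(10·10.9) + 1/√6576 = 0.073954 + 0.012332 = 0.086286
P80 = (1/0.086286)² = 11.5894² = 134.31 µm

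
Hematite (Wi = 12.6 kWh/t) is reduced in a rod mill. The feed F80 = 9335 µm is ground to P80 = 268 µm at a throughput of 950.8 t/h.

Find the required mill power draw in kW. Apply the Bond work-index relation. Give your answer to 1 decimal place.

P = 6078.1 kW

W = 10·Wi·(P80^(-½) − F80^(-½))
W = 10·12.6·(1/√268 − 1/√9335) = 10·12.6·(0.050735) = 6.3926 kWh/t
P = W·T = 6.3926·950.8 = 6078.1 kW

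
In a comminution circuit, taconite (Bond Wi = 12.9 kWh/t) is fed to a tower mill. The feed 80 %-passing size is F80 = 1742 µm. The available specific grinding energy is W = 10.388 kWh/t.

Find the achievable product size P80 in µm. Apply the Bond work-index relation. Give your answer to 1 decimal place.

W_Bond = 10·Wi·(1/√P₈₀ − 1/√F₈₀)
⇒ 1/√P80 = W/(10·Wi) + 1/√F80
  = 10.3880/(10·12.9) + 1/√1742 = 0.080527 + 0.023959 = 0.104487
P80 = (1/0.104487)² = 9.5706² = 91.60 µm

P80 = 91.6 µm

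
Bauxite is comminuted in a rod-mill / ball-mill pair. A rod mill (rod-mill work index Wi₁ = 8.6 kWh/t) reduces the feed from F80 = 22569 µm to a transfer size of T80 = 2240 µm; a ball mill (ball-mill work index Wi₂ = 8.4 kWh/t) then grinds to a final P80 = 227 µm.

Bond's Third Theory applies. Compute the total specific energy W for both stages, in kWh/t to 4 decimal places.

W = 5.0451 kWh/t

W = 10 Wi (1/√P80 − 1/√F80)  [Bond]
Stage 1 (22569→2240 µm, Wi₁=8.6): W₁ = 10·8.6·(0.021129 − 0.006656) = 1.2446 kWh/t
Stage 2 (2240→227 µm, Wi₂=8.4): W₂ = 10·8.4·(0.066372 − 0.021129) = 3.8005 kWh/t
W = W₁ + W₂ = 1.2446 + 3.8005 = 5.0451 kWh/t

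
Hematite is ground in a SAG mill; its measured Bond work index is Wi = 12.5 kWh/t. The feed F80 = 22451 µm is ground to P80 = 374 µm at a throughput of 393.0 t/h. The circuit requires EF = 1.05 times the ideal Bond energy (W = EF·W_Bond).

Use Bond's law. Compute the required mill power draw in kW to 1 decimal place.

W = 10 Wi (P80^-0.5 − F80^-0.5)
W = 10·12.5·(1/√374 − 1/√22451) = 10·12.5·(0.045035) = 5.6294 kWh/t
W_actual = 1.05 × 5.6294 = 5.9108 kWh/t
Mill draw = 5.9108 × 393.0 = 2323.0 kW

P = 2323.0 kW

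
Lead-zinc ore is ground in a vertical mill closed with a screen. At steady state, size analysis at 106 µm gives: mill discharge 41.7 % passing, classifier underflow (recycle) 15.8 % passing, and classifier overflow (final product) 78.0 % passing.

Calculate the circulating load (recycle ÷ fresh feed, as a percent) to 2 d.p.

Let r = R/F. Size balance at 106 µm:
(1+r)d = ru + o → r = (o−d)/(d−u)
r = (78.0 − 41.7)/(41.7 − 15.8) = 36.3/25.9 = 1.4015
CL = 100·r = 140.15 %

CL = 140.15 %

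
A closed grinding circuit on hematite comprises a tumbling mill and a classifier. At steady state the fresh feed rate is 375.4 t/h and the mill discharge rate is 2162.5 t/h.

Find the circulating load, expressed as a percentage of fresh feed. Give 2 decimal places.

CL = 476.05 %

Mill node: discharge = fresh + recycle.
R = M − F = 2162.5 − 375.4 = 1787.1 t/h
CL = 100·R/F = 100·1787.1/375.4 = 476.05 %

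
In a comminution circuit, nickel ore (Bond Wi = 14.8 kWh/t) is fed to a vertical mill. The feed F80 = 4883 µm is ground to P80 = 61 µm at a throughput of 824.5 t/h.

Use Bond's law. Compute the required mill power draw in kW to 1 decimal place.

W = 10·Wi·[P80^(−½) − F80^(−½)]
W = 10·14.8·(1/√61 − 1/√4883) = 10·14.8·(0.113726) = 16.8315 kWh/t
Mill draw = 16.8315 × 824.5 = 13877.6 kW

P = 13877.6 kW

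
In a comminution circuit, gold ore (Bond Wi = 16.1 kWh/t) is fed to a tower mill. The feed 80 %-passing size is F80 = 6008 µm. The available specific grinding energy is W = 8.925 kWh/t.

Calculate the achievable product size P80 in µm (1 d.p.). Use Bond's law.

P80 = 214.1 µm

W = 10·Wi·(P80^(-½) − F80^(-½))
⇒ 1/√P80 = W/(10·Wi) + 1/√F80
  = 8.9250/(10·16.1) + 1/√6008 = 0.055435 + 0.012901 = 0.068336
P80 = (1/0.068336)² = 14.6335² = 214.14 µm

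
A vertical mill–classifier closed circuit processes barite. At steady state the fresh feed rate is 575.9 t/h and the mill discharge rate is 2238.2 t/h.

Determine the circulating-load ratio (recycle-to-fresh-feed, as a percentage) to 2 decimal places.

M = F + R at steady state, so:
R = M − F = 2238.2 − 575.9 = 1662.3 t/h
CL = 100·R/F = 100·1662.3/575.9 = 288.64 %

CL = 288.64 %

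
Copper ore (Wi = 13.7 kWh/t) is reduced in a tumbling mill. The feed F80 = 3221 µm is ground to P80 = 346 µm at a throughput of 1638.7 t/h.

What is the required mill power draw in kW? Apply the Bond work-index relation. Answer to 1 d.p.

P = 8113.6 kW

W = 10 Wi / √P80 − 10 Wi / √F80
W = 10·13.7·(1/√346 − 1/√3221) = 10·13.7·(0.036140) = 4.9512 kWh/t
Power = W × throughput = 4.9512 kWh/t × 1638.7 t/h = 8113.6 kW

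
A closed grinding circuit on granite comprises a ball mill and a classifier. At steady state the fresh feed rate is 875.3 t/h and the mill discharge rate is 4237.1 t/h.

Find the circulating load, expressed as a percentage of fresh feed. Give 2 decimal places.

CL = 384.07 %

M = F + R at steady state, so:
R = M − F = 4237.1 − 875.3 = 3361.8 t/h
CL = 100·R/F = 100·3361.8/875.3 = 384.07 %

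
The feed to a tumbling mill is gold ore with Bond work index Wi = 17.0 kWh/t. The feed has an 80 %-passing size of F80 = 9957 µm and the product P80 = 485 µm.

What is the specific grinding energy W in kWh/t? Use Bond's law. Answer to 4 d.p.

W_Bond = 10·Wi·(1/√P₈₀ − 1/√F₈₀)
1/√485 = 0.045408;  1/√9957 = 0.010022
W = 10·17.0·(0.045408 − 0.010022) = 6.0156 kWh/t

W = 6.0156 kWh/t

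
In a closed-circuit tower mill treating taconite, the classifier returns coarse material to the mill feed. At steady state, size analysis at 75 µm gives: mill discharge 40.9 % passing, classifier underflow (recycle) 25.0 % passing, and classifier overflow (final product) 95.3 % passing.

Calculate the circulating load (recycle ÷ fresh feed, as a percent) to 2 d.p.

CL = 342.14 %

Two-product formula at 75 µm:
r = (o − d)/(d − u)
r = (95.3 − 40.9)/(40.9 − 25.0) = 54.4/15.9 = 3.4214
CL = 100·r = 342.14 %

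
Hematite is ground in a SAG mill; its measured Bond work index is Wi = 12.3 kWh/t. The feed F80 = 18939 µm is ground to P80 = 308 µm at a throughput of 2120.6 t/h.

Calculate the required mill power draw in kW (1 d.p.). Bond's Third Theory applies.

P = 12967.1 kW

Bond: W = 10·Wi·(1/√P80 − 1/√F80)
W = 10·12.3·(1/√308 − 1/√18939) = 10·12.3·(0.049714) = 6.1148 kWh/t
P = W·T = 6.1148·2120.6 = 12967.1 kW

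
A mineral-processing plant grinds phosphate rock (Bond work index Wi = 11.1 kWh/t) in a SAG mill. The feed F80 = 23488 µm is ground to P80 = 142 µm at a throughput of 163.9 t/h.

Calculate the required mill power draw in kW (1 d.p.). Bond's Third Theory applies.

W = 10 Wi (1/√P80 − 1/√F80)  [Bond]
W = 10·11.1·(1/√142 − 1/√23488) = 10·11.1·(0.077393) = 8.5906 kWh/t
P_mill = W·ṁ = 8.5906·163.9 = 1408.0 kW

P = 1408.0 kW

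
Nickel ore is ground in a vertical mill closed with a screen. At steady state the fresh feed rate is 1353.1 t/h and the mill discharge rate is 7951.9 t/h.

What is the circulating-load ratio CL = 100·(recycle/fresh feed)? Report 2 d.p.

CL = 487.68 %

Discharge = new feed + return, hence
R = M − F = 7951.9 − 1353.1 = 6598.8 t/h
CL = 100·R/F = 100·6598.8/1353.1 = 487.68 %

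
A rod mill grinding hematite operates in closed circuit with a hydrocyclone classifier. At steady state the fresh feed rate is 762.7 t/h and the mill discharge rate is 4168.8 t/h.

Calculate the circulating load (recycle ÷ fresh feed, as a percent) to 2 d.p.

CL = 446.58 %

M = F + R at steady state, so:
R = M − F = 4168.8 − 762.7 = 3406.1 t/h
CL = 100·R/F = 100·3406.1/762.7 = 446.58 %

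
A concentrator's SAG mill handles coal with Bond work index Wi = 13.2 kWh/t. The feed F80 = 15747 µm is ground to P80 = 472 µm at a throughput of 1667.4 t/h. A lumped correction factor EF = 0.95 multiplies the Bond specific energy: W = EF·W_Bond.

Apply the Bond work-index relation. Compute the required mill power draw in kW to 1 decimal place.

Bond: W = 10·Wi·(1/√P80 − 1/√F80)
W = 10·13.2·(1/√472 − 1/√15747) = 10·13.2·(0.038060) = 5.0239 kWh/t
Apply correction: 5.0239 × 0.95 = 4.7727 kWh/t
Mill draw = 4.7727 × 1667.4 = 7958.0 kW

P = 7958.0 kW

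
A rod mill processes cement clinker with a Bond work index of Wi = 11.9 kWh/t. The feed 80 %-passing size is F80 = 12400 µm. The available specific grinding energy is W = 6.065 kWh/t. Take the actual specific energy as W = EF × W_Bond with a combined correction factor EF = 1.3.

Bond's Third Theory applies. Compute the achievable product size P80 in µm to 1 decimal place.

P80 = 430.7 µm

W_Bond = 10·Wi·(1/√P₈₀ − 1/√F₈₀)
W_Bond = W / EF = 6.065 / 1.3 = 4.6654 kWh/t
⇒ 1/√P80 = W_Bond/(10·Wi) + 1/√F80
  = 4.6654/(10·11.9) + 1/√12400 = 0.039205 + 0.008980 = 0.048185
P80 = (1/0.048185)² = 20.7533² = 430.70 µm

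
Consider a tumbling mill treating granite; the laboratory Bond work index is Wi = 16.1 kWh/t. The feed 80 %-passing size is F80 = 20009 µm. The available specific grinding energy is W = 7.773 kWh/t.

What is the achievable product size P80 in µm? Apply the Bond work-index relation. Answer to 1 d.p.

W = 10·Wi·(P80^(-½) − F80^(-½))
P80^-0.5 = F80^-0.5 + W/(10 Wi)
  = 7.7730/(10·16.1) + 1/√20009 = 0.048280 + 0.007069 = 0.055349
P80 = (1/0.055349)² = 18.0672² = 326.42 µm

P80 = 326.4 µm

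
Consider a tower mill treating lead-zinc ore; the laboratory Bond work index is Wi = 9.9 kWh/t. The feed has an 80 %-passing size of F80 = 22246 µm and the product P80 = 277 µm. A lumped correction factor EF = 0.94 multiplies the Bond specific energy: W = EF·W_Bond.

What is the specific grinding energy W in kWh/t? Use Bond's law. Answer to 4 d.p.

W = 10 Wi (P80^-0.5 − F80^-0.5)
1/√277 = 0.060084;  1/√22246 = 0.006705
W = 10·9.9·(0.060084 − 0.006705) = 5.2846 kWh/t
Apply correction: 5.2846 × 0.94 = 4.9675 kWh/t

W = 4.9675 kWh/t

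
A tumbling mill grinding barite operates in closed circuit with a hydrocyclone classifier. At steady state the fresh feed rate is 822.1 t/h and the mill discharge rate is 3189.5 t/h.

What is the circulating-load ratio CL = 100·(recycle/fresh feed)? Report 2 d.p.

CL = 287.97 %

Mill node: discharge = fresh + recycle.
R = M − F = 3189.5 − 822.1 = 2367.4 t/h
CL = 100·R/F = 100·2367.4/822.1 = 287.97 %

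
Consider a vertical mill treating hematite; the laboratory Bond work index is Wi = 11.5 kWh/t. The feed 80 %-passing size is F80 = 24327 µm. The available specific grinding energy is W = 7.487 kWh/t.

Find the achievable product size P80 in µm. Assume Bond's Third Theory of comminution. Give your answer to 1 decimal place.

P80 = 195.5 µm

W = 10 Wi (1/√P80 − 1/√F80)  [Bond]
⇒ 1/√P80 = W/(10·Wi) + 1/√F80
  = 7.4870/(10·11.5) + 1/√24327 = 0.065104 + 0.006411 = 0.071516
P80 = (1/0.071516)² = 13.9829² = 195.52 µm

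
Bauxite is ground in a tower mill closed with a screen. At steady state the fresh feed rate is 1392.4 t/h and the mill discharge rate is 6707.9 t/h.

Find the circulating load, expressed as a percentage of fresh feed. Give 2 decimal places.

CL = 381.75 %

Discharge = new feed + return, hence
R = M − F = 6707.9 − 1392.4 = 5315.5 t/h
CL = 100·R/F = 100·5315.5/1392.4 = 381.75 %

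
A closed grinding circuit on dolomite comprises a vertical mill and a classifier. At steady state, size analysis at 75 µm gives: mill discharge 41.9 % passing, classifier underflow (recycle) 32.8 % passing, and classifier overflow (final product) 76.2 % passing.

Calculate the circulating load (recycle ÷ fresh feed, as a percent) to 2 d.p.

CL = 376.92 %

Balance %-passing 75 µm (r = R/F):
Fd + Rd = Ru + Fo ⇒ R/F = (o−d)/(d−u)
r = (76.2 − 41.9)/(41.9 − 32.8) = 34.3/9.1 = 3.7692
CL = 100·r = 376.92 %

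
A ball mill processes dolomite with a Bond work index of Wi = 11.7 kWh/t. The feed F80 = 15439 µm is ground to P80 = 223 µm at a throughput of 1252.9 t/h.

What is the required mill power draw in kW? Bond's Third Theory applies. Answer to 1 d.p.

W = 10·Wi·[P80^(−½) − F80^(−½)]
W = 10·11.7·(1/√223 − 1/√15439) = 10·11.7·(0.058917) = 6.8933 kWh/t
Mill draw = 6.8933 × 1252.9 = 8636.6 kW

P = 8636.6 kW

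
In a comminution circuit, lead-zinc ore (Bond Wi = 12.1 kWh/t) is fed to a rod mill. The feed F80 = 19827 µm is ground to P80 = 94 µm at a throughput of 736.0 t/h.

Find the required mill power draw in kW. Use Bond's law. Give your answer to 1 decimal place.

W = 10 Wi (1/√P80 − 1/√F80)  [Bond]
W = 10·12.1·(1/√94 − 1/√19827) = 10·12.1·(0.096040) = 11.6209 kWh/t
Power = W × throughput = 11.6209 kWh/t × 736.0 t/h = 8553.0 kW

P = 8553.0 kW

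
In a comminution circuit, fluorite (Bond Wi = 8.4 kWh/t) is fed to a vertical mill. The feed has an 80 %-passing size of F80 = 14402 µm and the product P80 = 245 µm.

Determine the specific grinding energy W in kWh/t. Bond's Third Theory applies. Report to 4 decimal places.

Bond:  W = 10 Wi (1/√P − 1/√F)
1/√245 = 0.063888;  1/√14402 = 0.008333
W = 10·8.4·(0.063888 − 0.008333) = 4.6666 kWh/t

W = 4.6666 kWh/t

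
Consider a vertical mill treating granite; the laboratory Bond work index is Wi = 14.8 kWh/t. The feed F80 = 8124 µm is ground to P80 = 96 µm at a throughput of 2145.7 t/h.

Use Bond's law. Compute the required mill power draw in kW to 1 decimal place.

P = 28887.9 kW

Bond:  W = 10 Wi (1/√P − 1/√F)
W = 10·14.8·(1/√96 − 1/√8124) = 10·14.8·(0.090967) = 13.4632 kWh/t
P_mill = W·ṁ = 13.4632·2145.7 = 28887.9 kW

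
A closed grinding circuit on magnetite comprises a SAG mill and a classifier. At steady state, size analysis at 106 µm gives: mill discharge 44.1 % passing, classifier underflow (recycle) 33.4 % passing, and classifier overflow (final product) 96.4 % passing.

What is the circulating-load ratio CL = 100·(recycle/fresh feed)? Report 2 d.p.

CL = 488.79 %

Let r = R/F. Size balance at 106 µm:
d + r·d = r·u + o → r(d−u) = o−d
r = (96.4 − 44.1)/(44.1 − 33.4) = 52.3/10.7 = 4.8879
CL = 100·r = 488.79 %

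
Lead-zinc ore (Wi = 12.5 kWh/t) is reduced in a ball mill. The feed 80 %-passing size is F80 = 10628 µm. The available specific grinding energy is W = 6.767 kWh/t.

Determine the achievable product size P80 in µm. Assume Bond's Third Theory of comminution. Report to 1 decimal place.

Bond:  W = 10 Wi (1/√P − 1/√F)
1/√P80 = 1/√F80 + W/(10·Wi)
  = 6.7670/(10·12.5) + 1/√10628 = 0.054136 + 0.009700 = 0.063836
P80 = (1/0.063836)² = 15.6651² = 245.40 µm

P80 = 245.4 µm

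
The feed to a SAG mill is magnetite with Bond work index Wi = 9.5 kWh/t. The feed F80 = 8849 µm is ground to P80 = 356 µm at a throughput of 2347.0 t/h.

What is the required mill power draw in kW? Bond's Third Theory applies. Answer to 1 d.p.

W = 10 Wi (1/√P80 − 1/√F80)  [Bond]
W = 10·9.5·(1/√356 − 1/√8849) = 10·9.5·(0.042369) = 4.0251 kWh/t
P_mill = W·ṁ = 4.0251·2347.0 = 9446.9 kW

P = 9446.9 kW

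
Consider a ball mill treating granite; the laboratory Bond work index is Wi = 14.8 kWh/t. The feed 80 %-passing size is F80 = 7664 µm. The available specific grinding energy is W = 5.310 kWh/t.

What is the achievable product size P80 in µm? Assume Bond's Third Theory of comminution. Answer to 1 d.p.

P80 = 446.9 µm

W = 10 Wi (P80^-0.5 − F80^-0.5)
⇒ 1/√P80 = W/(10 Wi) + 1/√F80
  = 5.3100/(10·14.8) + 1/√7664 = 0.035878 + 0.011423 = 0.047301
P80 = (1/0.047301)² = 21.1411² = 446.95 µm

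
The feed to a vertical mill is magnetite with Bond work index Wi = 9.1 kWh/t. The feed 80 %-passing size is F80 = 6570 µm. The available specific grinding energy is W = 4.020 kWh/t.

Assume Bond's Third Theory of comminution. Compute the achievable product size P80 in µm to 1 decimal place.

W = 10 Wi / √P80 − 10 Wi / √F80
1/√P80 = 1/√F80 + W/(10·Wi)
  = 4.0200/(10·9.1) + 1/√6570 = 0.044176 + 0.012337 = 0.056513
P80 = (1/0.056513)² = 17.6950² = 313.11 µm

P80 = 313.1 µm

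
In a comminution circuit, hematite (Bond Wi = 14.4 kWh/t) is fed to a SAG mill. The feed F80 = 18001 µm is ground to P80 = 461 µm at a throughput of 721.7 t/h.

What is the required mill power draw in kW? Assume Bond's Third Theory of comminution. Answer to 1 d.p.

Bond:  W = 10 Wi (1/√P − 1/√F)
W = 10·14.4·(1/√461 − 1/√18001) = 10·14.4·(0.039121) = 5.6335 kWh/t
P = W·T = 5.6335·721.7 = 4065.7 kW

P = 4065.7 kW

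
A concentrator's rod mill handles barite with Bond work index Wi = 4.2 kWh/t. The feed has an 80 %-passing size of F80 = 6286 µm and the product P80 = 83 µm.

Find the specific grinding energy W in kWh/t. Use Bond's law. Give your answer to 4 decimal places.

W = 10 Wi / √P80 − 10 Wi / √F80
1/√83 = 0.109764;  1/√6286 = 0.012613
W = 10·4.2·(0.109764 − 0.012613) = 4.0804 kWh/t

W = 4.0804 kWh/t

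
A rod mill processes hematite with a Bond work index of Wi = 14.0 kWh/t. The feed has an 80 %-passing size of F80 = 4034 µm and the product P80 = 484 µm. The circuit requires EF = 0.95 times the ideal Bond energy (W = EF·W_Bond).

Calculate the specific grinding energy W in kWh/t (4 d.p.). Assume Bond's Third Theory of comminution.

W = 3.9514 kWh/t

Bond:  W = 10 Wi (1/√P − 1/√F)
1/√484 = 0.045455;  1/√4034 = 0.015745
W = 10·14.0·(0.045455 − 0.015745) = 4.1594 kWh/t
Apply correction: 4.1594 × 0.95 = 3.9514 kWh/t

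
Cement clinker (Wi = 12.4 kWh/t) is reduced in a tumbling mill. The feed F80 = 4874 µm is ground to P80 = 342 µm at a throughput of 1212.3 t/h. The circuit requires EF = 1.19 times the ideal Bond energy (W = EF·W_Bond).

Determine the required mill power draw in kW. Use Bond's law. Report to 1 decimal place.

P = 7110.8 kW

Bond:  W = 10 Wi (1/√P − 1/√F)
W = 10·12.4·(1/√342 − 1/√4874) = 10·12.4·(0.039750) = 4.9290 kWh/t
Corrected W = EF·W_Bond = 1.19·4.9290 = 5.8655 kWh/t
Mill draw = 5.8655 × 1212.3 = 7110.8 kW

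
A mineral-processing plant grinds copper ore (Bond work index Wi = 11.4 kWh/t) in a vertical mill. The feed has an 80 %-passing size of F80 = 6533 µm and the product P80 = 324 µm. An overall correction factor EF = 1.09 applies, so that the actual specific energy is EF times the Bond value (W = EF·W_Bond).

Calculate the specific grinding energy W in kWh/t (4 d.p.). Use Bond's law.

W = 5.3660 kWh/t

W = 10 Wi (1/√P80 − 1/√F80)  [Bond]
1/√324 = 0.055556;  1/√6533 = 0.012372
W = 10·11.4·(0.055556 − 0.012372) = 4.9229 kWh/t
With EF = 1.09: W = 4.9229·1.09 = 5.3660 kWh/t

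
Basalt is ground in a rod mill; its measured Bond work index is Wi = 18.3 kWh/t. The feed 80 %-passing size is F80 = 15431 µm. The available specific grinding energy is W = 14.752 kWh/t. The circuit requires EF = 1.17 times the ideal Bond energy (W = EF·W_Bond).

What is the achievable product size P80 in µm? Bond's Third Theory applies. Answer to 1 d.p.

P80 = 168.9 µm

W = 10·Wi·(P80^(-½) − F80^(-½))
W_Bond = W / EF = 14.752 / 1.17 = 12.6085 kWh/t
⇒ 1/√P80 = W_Bond/(10 Wi) + 1/√F80
  = 12.6085/(10·18.3) + 1/√15431 = 0.068899 + 0.008050 = 0.076949
P80 = (1/0.076949)² = 12.9956² = 168.88 µm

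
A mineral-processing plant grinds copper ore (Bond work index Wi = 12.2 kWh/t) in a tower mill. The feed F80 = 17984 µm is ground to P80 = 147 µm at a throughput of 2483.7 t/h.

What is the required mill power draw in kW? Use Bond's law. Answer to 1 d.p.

P = 22732.4 kW

W = 10·Wi·[P80^(−½) − F80^(−½)]
W = 10·12.2·(1/√147 − 1/√17984) = 10·12.2·(0.075022) = 9.1527 kWh/t
P_mill = W·ṁ = 9.1527·2483.7 = 22732.4 kW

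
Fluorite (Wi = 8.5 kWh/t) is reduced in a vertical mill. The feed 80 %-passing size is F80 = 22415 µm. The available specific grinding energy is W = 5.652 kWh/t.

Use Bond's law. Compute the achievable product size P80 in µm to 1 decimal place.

P80 = 186.8 µm

W = 10 Wi (1/√P80 − 1/√F80)  [Bond]
1/√P80 = 1/√F80 + W/(10·Wi)
  = 5.6520/(10·8.5) + 1/√22415 = 0.066494 + 0.006679 = 0.073173
P80 = (1/0.073173)² = 13.6662² = 186.76 µm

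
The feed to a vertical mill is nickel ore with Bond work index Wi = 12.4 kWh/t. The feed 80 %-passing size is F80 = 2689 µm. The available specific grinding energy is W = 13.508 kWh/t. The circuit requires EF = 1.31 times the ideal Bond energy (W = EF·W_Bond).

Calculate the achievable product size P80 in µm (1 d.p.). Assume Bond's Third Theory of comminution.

W_Bond = 10·Wi·(1/√P₈₀ − 1/√F₈₀)
W_Bond = W / EF = 13.508 / 1.31 = 10.3115 kWh/t
⇒ 1/√P80 = W_Bond/(10 Wi) + 1/√F80
  = 10.3115/(10·12.4) + 1/√2689 = 0.083157 + 0.019284 = 0.102441
P80 = (1/0.102441)² = 9.7617² = 95.29 µm

P80 = 95.3 µm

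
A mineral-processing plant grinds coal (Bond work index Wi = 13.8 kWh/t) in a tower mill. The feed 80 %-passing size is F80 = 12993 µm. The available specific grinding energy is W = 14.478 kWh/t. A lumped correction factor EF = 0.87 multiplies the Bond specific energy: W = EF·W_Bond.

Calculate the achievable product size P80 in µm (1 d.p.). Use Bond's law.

W = 10·Wi·(P80^(-½) − F80^(-½))
W_Bond = W / EF = 14.478 / 0.87 = 16.6414 kWh/t
⇒ 1/√P80 = W_Bond/(10 Wi) + 1/√F80
  = 16.6414/(10·13.8) + 1/√12993 = 0.120590 + 0.008773 = 0.129363
P80 = (1/0.129363)² = 7.7302² = 59.76 µm

P80 = 59.8 µm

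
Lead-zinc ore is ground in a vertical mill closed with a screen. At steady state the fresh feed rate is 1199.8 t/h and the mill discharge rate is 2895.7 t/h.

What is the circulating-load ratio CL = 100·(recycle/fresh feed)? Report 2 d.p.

Mill node: discharge = fresh + recycle.
R = M − F = 2895.7 − 1199.8 = 1695.9 t/h
CL = 100·R/F = 100·1695.9/1199.8 = 141.35 %

CL = 141.35 %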